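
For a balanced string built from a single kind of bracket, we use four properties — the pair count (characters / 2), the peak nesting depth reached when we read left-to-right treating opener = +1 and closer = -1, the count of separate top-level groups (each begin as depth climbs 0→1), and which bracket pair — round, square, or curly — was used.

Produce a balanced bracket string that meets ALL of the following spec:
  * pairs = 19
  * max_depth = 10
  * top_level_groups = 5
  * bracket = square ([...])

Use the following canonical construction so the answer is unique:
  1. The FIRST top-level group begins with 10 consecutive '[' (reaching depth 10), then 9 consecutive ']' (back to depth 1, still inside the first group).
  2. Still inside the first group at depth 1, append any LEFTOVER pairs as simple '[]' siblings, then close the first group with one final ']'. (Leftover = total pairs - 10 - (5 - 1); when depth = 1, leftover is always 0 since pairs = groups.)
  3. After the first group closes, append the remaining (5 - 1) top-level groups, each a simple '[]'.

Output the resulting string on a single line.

Spec: pairs=19 depth=10 groups=5
Leftover pairs = 19 - 10 - (5-1) = 5
First group: deep chain of depth 10 + 5 sibling pairs
Remaining 4 groups: simple '[]' each

Answer: [[[[[[[[[[]]]]]]]]][][][][][]][][][][]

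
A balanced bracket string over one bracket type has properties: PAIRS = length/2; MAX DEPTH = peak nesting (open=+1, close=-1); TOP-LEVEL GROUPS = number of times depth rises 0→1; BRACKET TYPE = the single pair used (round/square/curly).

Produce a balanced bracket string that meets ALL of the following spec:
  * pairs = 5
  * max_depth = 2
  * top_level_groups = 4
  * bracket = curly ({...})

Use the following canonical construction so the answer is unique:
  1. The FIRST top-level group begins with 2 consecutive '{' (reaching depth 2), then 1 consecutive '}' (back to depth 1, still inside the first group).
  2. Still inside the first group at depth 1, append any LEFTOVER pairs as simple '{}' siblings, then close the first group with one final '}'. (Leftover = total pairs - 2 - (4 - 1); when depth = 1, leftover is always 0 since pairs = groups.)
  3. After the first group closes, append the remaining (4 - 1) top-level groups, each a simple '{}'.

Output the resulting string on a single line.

Spec: pairs=5 depth=2 groups=4
Leftover pairs = 5 - 2 - (4-1) = 0
First group: deep chain of depth 2 + 0 sibling pairs
Remaining 3 groups: simple '{}' each

Answer: {{}}{}{}{}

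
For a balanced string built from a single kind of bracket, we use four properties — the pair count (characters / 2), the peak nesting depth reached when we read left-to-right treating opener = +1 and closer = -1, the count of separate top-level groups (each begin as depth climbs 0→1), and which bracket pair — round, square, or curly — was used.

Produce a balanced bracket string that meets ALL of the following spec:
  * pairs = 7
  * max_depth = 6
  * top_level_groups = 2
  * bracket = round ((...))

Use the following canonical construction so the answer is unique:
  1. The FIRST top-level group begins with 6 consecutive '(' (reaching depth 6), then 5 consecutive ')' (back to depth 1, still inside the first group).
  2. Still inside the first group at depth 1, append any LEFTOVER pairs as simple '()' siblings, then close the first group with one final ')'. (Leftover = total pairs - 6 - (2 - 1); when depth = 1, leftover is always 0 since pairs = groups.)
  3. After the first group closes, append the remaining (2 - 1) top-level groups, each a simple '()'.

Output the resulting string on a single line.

Spec: pairs=7 depth=6 groups=2
Leftover pairs = 7 - 6 - (2-1) = 0
First group: deep chain of depth 6 + 0 sibling pairs
Remaining 1 groups: simple '()' each

Answer: (((((())))))()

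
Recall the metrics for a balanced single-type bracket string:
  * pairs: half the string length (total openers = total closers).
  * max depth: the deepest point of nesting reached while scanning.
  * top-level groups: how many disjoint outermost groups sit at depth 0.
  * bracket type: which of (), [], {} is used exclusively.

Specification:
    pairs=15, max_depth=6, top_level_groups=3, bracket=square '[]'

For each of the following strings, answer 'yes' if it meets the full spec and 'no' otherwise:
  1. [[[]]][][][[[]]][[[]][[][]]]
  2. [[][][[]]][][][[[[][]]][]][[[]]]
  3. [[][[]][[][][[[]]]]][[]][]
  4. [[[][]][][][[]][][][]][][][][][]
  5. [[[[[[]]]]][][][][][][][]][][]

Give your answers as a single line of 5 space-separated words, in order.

String 1 '[[[]]][][][[[]]][[[]][[][]]]': depth seq [1 2 3 2 1 0 1 0 1 0 1 2 3 2 1 0 1 2 3 2 1 2 3 2 3 2 1 0]
  -> pairs=14 depth=3 groups=5 -> no
String 2 '[[][][[]]][][][[[[][]]][]][[[]]]': depth seq [1 2 1 2 1 2 3 2 1 0 1 0 1 0 1 2 3 4 3 4 3 2 1 2 1 0 1 2 3 2 1 0]
  -> pairs=16 depth=4 groups=5 -> no
String 3 '[[][[]][[][][[[]]]]][[]][]': depth seq [1 2 1 2 3 2 1 2 3 2 3 2 3 4 5 4 3 2 1 0 1 2 1 0 1 0]
  -> pairs=13 depth=5 groups=3 -> no
String 4 '[[[][]][][][[]][][][]][][][][][]': depth seq [1 2 3 2 3 2 1 2 1 2 1 2 3 2 1 2 1 2 1 2 1 0 1 0 1 0 1 0 1 0 1 0]
  -> pairs=16 depth=3 groups=6 -> no
String 5 '[[[[[[]]]]][][][][][][][]][][]': depth seq [1 2 3 4 5 6 5 4 3 2 1 2 1 2 1 2 1 2 1 2 1 2 1 2 1 0 1 0 1 0]
  -> pairs=15 depth=6 groups=3 -> yes

Answer: no no no no yes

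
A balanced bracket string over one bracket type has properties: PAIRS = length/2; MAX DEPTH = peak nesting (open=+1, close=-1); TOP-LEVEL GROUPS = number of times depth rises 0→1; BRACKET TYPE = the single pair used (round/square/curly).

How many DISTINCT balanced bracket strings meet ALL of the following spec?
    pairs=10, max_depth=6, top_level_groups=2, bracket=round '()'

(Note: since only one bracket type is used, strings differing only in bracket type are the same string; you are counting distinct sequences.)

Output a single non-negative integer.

Spec: pairs=10 depth=6 groups=2
Count(depth <= 6) = 4656
Count(depth <= 5) = 4012
Count(depth == 6) = 4656 - 4012 = 644

Answer: 644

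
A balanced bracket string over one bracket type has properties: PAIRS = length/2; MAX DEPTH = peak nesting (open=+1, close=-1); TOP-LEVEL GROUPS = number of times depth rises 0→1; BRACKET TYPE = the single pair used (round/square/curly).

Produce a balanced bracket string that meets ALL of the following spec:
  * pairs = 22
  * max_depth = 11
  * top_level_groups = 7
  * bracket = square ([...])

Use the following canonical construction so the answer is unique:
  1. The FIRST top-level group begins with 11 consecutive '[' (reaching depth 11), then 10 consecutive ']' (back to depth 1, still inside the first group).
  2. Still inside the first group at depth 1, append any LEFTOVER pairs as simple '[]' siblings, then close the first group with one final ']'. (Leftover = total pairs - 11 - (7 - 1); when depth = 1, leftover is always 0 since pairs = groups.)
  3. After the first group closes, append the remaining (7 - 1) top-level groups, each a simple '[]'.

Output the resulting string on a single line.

Answer: [[[[[[[[[[[]]]]]]]]]][][][][][]][][][][][][]

Derivation:
Spec: pairs=22 depth=11 groups=7
Leftover pairs = 22 - 11 - (7-1) = 5
First group: deep chain of depth 11 + 5 sibling pairs
Remaining 6 groups: simple '[]' each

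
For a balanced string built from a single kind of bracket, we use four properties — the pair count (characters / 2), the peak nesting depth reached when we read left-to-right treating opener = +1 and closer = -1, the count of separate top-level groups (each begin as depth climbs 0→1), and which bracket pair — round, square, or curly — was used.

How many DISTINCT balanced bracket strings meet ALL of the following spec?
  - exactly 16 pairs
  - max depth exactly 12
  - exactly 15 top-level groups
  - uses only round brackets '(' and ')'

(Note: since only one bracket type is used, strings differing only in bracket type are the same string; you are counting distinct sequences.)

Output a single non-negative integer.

Spec: pairs=16 depth=12 groups=15
Count(depth <= 12) = 15
Count(depth <= 11) = 15
Count(depth == 12) = 15 - 15 = 0

Answer: 0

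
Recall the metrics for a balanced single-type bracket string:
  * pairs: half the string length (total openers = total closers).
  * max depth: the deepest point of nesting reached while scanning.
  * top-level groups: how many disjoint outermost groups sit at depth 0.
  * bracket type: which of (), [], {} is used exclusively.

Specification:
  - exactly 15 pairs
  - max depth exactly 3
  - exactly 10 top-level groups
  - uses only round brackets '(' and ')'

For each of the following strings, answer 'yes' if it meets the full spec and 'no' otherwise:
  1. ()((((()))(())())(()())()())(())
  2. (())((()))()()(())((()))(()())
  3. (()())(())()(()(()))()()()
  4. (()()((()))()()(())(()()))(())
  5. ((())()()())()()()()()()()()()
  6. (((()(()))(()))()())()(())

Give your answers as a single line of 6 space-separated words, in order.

String 1 '()((((()))(())())(()())()())(())': depth seq [1 0 1 2 3 4 5 4 3 2 3 4 3 2 3 2 1 2 3 2 3 2 1 2 1 2 1 0 1 2 1 0]
  -> pairs=16 depth=5 groups=3 -> no
String 2 '(())((()))()()(())((()))(()())': depth seq [1 2 1 0 1 2 3 2 1 0 1 0 1 0 1 2 1 0 1 2 3 2 1 0 1 2 1 2 1 0]
  -> pairs=15 depth=3 groups=7 -> no
String 3 '(()())(())()(()(()))()()()': depth seq [1 2 1 2 1 0 1 2 1 0 1 0 1 2 1 2 3 2 1 0 1 0 1 0 1 0]
  -> pairs=13 depth=3 groups=7 -> no
String 4 '(()()((()))()()(())(()()))(())': depth seq [1 2 1 2 1 2 3 4 3 2 1 2 1 2 1 2 3 2 1 2 3 2 3 2 1 0 1 2 1 0]
  -> pairs=15 depth=4 groups=2 -> no
String 5 '((())()()())()()()()()()()()()': depth seq [1 2 3 2 1 2 1 2 1 2 1 0 1 0 1 0 1 0 1 0 1 0 1 0 1 0 1 0 1 0]
  -> pairs=15 depth=3 groups=10 -> yes
String 6 '(((()(()))(()))()())()(())': depth seq [1 2 3 4 3 4 5 4 3 2 3 4 3 2 1 2 1 2 1 0 1 0 1 2 1 0]
  -> pairs=13 depth=5 groups=3 -> no

Answer: no no no no yes no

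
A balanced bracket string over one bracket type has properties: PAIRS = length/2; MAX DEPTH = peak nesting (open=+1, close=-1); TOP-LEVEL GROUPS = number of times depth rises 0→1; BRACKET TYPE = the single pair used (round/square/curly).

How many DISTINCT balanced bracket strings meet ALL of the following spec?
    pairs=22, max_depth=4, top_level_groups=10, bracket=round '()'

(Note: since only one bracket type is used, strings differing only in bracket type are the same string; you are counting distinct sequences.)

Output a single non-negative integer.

Spec: pairs=22 depth=4 groups=10
Count(depth <= 4) = 97934505
Count(depth <= 3) = 31655820
Count(depth == 4) = 97934505 - 31655820 = 66278685

Answer: 66278685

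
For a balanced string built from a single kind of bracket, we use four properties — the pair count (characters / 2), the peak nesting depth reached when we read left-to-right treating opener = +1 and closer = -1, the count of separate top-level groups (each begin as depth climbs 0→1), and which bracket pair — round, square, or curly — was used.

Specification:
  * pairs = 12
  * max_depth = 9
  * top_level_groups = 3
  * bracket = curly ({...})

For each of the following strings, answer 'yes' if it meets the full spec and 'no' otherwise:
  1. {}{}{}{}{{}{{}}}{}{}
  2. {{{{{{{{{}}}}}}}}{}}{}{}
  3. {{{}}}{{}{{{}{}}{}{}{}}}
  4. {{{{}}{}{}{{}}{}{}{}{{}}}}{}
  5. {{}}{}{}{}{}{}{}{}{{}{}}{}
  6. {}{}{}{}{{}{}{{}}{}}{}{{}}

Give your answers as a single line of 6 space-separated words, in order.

Answer: no yes no no no no

Derivation:
String 1 '{}{}{}{}{{}{{}}}{}{}': depth seq [1 0 1 0 1 0 1 0 1 2 1 2 3 2 1 0 1 0 1 0]
  -> pairs=10 depth=3 groups=7 -> no
String 2 '{{{{{{{{{}}}}}}}}{}}{}{}': depth seq [1 2 3 4 5 6 7 8 9 8 7 6 5 4 3 2 1 2 1 0 1 0 1 0]
  -> pairs=12 depth=9 groups=3 -> yes
String 3 '{{{}}}{{}{{{}{}}{}{}{}}}': depth seq [1 2 3 2 1 0 1 2 1 2 3 4 3 4 3 2 3 2 3 2 3 2 1 0]
  -> pairs=12 depth=4 groups=2 -> no
String 4 '{{{{}}{}{}{{}}{}{}{}{{}}}}{}': depth seq [1 2 3 4 3 2 3 2 3 2 3 4 3 2 3 2 3 2 3 2 3 4 3 2 1 0 1 0]
  -> pairs=14 depth=4 groups=2 -> no
String 5 '{{}}{}{}{}{}{}{}{}{{}{}}{}': depth seq [1 2 1 0 1 0 1 0 1 0 1 0 1 0 1 0 1 0 1 2 1 2 1 0 1 0]
  -> pairs=13 depth=2 groups=10 -> no
String 6 '{}{}{}{}{{}{}{{}}{}}{}{{}}': depth seq [1 0 1 0 1 0 1 0 1 2 1 2 1 2 3 2 1 2 1 0 1 0 1 2 1 0]
  -> pairs=13 depth=3 groups=7 -> no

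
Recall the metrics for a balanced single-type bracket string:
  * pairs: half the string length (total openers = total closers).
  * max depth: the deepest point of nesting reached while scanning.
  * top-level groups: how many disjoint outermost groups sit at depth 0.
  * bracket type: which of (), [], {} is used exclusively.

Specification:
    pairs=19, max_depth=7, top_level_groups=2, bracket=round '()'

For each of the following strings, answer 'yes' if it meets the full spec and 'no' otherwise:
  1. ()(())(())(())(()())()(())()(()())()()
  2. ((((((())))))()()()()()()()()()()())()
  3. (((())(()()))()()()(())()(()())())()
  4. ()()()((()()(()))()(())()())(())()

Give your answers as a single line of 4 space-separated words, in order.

Answer: no yes no no

Derivation:
String 1 '()(())(())(())(()())()(())()(()())()()': depth seq [1 0 1 2 1 0 1 2 1 0 1 2 1 0 1 2 1 2 1 0 1 0 1 2 1 0 1 0 1 2 1 2 1 0 1 0 1 0]
  -> pairs=19 depth=2 groups=11 -> no
String 2 '((((((())))))()()()()()()()()()()())()': depth seq [1 2 3 4 5 6 7 6 5 4 3 2 1 2 1 2 1 2 1 2 1 2 1 2 1 2 1 2 1 2 1 2 1 2 1 0 1 0]
  -> pairs=19 depth=7 groups=2 -> yes
String 3 '(((())(()()))()()()(())()(()())())()': depth seq [1 2 3 4 3 2 3 4 3 4 3 2 1 2 1 2 1 2 1 2 3 2 1 2 1 2 3 2 3 2 1 2 1 0 1 0]
  -> pairs=18 depth=4 groups=2 -> no
String 4 '()()()((()()(()))()(())()())(())()': depth seq [1 0 1 0 1 0 1 2 3 2 3 2 3 4 3 2 1 2 1 2 3 2 1 2 1 2 1 0 1 2 1 0 1 0]
  -> pairs=17 depth=4 groups=6 -> no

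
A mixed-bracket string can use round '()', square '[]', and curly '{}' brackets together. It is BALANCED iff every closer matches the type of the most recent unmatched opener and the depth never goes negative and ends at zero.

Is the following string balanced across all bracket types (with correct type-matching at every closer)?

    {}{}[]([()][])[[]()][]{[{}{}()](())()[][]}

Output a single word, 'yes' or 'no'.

Answer: yes

Derivation:
pos 0: push '{'; stack = {
pos 1: '}' matches '{'; pop; stack = (empty)
pos 2: push '{'; stack = {
pos 3: '}' matches '{'; pop; stack = (empty)
pos 4: push '['; stack = [
pos 5: ']' matches '['; pop; stack = (empty)
pos 6: push '('; stack = (
pos 7: push '['; stack = ([
pos 8: push '('; stack = ([(
pos 9: ')' matches '('; pop; stack = ([
pos 10: ']' matches '['; pop; stack = (
pos 11: push '['; stack = ([
pos 12: ']' matches '['; pop; stack = (
pos 13: ')' matches '('; pop; stack = (empty)
pos 14: push '['; stack = [
pos 15: push '['; stack = [[
pos 16: ']' matches '['; pop; stack = [
pos 17: push '('; stack = [(
pos 18: ')' matches '('; pop; stack = [
pos 19: ']' matches '['; pop; stack = (empty)
pos 20: push '['; stack = [
pos 21: ']' matches '['; pop; stack = (empty)
pos 22: push '{'; stack = {
pos 23: push '['; stack = {[
pos 24: push '{'; stack = {[{
pos 25: '}' matches '{'; pop; stack = {[
pos 26: push '{'; stack = {[{
pos 27: '}' matches '{'; pop; stack = {[
pos 28: push '('; stack = {[(
pos 29: ')' matches '('; pop; stack = {[
pos 30: ']' matches '['; pop; stack = {
pos 31: push '('; stack = {(
pos 32: push '('; stack = {((
pos 33: ')' matches '('; pop; stack = {(
pos 34: ')' matches '('; pop; stack = {
pos 35: push '('; stack = {(
pos 36: ')' matches '('; pop; stack = {
pos 37: push '['; stack = {[
pos 38: ']' matches '['; pop; stack = {
pos 39: push '['; stack = {[
pos 40: ']' matches '['; pop; stack = {
pos 41: '}' matches '{'; pop; stack = (empty)
end: stack empty → VALID
Verdict: properly nested → yes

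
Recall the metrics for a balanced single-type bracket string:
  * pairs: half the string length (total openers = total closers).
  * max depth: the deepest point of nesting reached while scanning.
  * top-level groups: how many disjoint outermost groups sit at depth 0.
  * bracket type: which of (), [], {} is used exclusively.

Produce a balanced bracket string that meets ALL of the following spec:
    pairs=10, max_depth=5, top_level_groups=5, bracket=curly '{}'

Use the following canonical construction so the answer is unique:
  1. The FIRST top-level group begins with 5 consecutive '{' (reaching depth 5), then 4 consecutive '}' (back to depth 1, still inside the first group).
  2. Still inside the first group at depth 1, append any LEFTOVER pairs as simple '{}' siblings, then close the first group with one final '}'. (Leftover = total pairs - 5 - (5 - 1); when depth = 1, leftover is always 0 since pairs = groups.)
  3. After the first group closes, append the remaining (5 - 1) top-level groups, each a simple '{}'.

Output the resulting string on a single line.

Spec: pairs=10 depth=5 groups=5
Leftover pairs = 10 - 5 - (5-1) = 1
First group: deep chain of depth 5 + 1 sibling pairs
Remaining 4 groups: simple '{}' each

Answer: {{{{{}}}}{}}{}{}{}{}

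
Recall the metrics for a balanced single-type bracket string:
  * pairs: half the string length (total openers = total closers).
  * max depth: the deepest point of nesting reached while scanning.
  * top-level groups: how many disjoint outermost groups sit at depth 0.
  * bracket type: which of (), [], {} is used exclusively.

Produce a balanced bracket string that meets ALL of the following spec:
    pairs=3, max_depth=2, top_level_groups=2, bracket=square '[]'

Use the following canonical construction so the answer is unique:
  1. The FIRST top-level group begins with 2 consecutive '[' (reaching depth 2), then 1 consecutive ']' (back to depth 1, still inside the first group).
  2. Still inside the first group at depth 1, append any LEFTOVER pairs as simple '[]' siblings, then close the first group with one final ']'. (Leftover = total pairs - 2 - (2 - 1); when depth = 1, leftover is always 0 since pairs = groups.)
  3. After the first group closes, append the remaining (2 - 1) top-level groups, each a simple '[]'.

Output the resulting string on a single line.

Spec: pairs=3 depth=2 groups=2
Leftover pairs = 3 - 2 - (2-1) = 0
First group: deep chain of depth 2 + 0 sibling pairs
Remaining 1 groups: simple '[]' each

Answer: [[]][]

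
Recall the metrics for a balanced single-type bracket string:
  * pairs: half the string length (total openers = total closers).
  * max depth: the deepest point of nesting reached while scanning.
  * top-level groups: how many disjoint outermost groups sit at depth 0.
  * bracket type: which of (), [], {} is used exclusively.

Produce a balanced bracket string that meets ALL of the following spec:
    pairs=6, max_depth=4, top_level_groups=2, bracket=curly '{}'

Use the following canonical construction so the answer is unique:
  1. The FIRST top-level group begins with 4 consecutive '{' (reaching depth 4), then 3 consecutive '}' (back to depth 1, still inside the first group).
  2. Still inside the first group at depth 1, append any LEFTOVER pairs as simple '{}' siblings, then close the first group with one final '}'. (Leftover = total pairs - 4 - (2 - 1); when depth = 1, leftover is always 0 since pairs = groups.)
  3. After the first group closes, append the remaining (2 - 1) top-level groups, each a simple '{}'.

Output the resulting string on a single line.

Answer: {{{{}}}{}}{}

Derivation:
Spec: pairs=6 depth=4 groups=2
Leftover pairs = 6 - 4 - (2-1) = 1
First group: deep chain of depth 4 + 1 sibling pairs
Remaining 1 groups: simple '{}' each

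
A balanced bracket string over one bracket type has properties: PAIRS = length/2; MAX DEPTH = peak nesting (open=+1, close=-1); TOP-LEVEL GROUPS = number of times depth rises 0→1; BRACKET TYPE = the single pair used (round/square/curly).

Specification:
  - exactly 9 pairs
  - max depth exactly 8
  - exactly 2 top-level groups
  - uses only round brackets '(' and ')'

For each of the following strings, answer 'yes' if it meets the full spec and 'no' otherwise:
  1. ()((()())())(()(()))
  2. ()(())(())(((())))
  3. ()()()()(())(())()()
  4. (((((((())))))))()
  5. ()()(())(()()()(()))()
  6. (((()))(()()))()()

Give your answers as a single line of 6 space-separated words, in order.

String 1 '()((()())())(()(()))': depth seq [1 0 1 2 3 2 3 2 1 2 1 0 1 2 1 2 3 2 1 0]
  -> pairs=10 depth=3 groups=3 -> no
String 2 '()(())(())(((())))': depth seq [1 0 1 2 1 0 1 2 1 0 1 2 3 4 3 2 1 0]
  -> pairs=9 depth=4 groups=4 -> no
String 3 '()()()()(())(())()()': depth seq [1 0 1 0 1 0 1 0 1 2 1 0 1 2 1 0 1 0 1 0]
  -> pairs=10 depth=2 groups=8 -> no
String 4 '(((((((())))))))()': depth seq [1 2 3 4 5 6 7 8 7 6 5 4 3 2 1 0 1 0]
  -> pairs=9 depth=8 groups=2 -> yes
String 5 '()()(())(()()()(()))()': depth seq [1 0 1 0 1 2 1 0 1 2 1 2 1 2 1 2 3 2 1 0 1 0]
  -> pairs=11 depth=3 groups=5 -> no
String 6 '(((()))(()()))()()': depth seq [1 2 3 4 3 2 1 2 3 2 3 2 1 0 1 0 1 0]
  -> pairs=9 depth=4 groups=3 -> no

Answer: no no no yes no no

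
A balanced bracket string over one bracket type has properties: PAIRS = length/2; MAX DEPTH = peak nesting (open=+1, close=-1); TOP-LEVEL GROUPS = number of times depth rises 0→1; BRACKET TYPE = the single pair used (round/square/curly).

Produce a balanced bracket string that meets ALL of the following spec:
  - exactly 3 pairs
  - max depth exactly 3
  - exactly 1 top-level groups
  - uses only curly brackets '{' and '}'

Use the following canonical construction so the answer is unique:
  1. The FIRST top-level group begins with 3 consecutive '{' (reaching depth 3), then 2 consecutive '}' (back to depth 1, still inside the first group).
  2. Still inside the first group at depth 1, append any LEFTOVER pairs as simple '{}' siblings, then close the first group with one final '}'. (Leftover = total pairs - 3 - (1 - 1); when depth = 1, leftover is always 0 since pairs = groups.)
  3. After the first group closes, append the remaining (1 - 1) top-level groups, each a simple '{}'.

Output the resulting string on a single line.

Spec: pairs=3 depth=3 groups=1
Leftover pairs = 3 - 3 - (1-1) = 0
First group: deep chain of depth 3 + 0 sibling pairs
Remaining 0 groups: simple '{}' each

Answer: {{{}}}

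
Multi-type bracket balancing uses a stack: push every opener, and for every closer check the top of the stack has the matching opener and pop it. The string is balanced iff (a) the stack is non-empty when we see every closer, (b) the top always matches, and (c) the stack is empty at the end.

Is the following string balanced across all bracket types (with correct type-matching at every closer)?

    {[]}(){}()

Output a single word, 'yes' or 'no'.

pos 0: push '{'; stack = {
pos 1: push '['; stack = {[
pos 2: ']' matches '['; pop; stack = {
pos 3: '}' matches '{'; pop; stack = (empty)
pos 4: push '('; stack = (
pos 5: ')' matches '('; pop; stack = (empty)
pos 6: push '{'; stack = {
pos 7: '}' matches '{'; pop; stack = (empty)
pos 8: push '('; stack = (
pos 9: ')' matches '('; pop; stack = (empty)
end: stack empty → VALID
Verdict: properly nested → yes

Answer: yes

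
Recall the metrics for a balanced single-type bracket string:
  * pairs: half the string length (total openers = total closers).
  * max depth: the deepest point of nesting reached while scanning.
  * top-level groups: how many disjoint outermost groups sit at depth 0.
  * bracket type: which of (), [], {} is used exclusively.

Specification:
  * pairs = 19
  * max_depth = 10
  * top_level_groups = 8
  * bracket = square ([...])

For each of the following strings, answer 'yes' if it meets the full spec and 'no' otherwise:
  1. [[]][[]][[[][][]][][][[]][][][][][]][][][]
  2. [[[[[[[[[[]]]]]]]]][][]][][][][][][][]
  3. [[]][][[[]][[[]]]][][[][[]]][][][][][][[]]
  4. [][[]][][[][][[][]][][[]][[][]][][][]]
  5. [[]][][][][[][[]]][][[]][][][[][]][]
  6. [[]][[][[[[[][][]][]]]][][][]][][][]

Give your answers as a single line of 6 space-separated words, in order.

Answer: no yes no no no no

Derivation:
String 1 '[[]][[]][[[][][]][][][[]][][][][][]][][][]': depth seq [1 2 1 0 1 2 1 0 1 2 3 2 3 2 3 2 1 2 1 2 1 2 3 2 1 2 1 2 1 2 1 2 1 2 1 0 1 0 1 0 1 0]
  -> pairs=21 depth=3 groups=6 -> no
String 2 '[[[[[[[[[[]]]]]]]]][][]][][][][][][][]': depth seq [1 2 3 4 5 6 7 8 9 10 9 8 7 6 5 4 3 2 1 2 1 2 1 0 1 0 1 0 1 0 1 0 1 0 1 0 1 0]
  -> pairs=19 depth=10 groups=8 -> yes
String 3 '[[]][][[[]][[[]]]][][[][[]]][][][][][][[]]': depth seq [1 2 1 0 1 0 1 2 3 2 1 2 3 4 3 2 1 0 1 0 1 2 1 2 3 2 1 0 1 0 1 0 1 0 1 0 1 0 1 2 1 0]
  -> pairs=21 depth=4 groups=11 -> no
String 4 '[][[]][][[][][[][]][][[]][[][]][][][]]': depth seq [1 0 1 2 1 0 1 0 1 2 1 2 1 2 3 2 3 2 1 2 1 2 3 2 1 2 3 2 3 2 1 2 1 2 1 2 1 0]
  -> pairs=19 depth=3 groups=4 -> no
String 5 '[[]][][][][[][[]]][][[]][][][[][]][]': depth seq [1 2 1 0 1 0 1 0 1 0 1 2 1 2 3 2 1 0 1 0 1 2 1 0 1 0 1 0 1 2 1 2 1 0 1 0]
  -> pairs=18 depth=3 groups=11 -> no
String 6 '[[]][[][[[[[][][]][]]]][][][]][][][]': depth seq [1 2 1 0 1 2 1 2 3 4 5 6 5 6 5 6 5 4 5 4 3 2 1 2 1 2 1 2 1 0 1 0 1 0 1 0]
  -> pairs=18 depth=6 groups=5 -> no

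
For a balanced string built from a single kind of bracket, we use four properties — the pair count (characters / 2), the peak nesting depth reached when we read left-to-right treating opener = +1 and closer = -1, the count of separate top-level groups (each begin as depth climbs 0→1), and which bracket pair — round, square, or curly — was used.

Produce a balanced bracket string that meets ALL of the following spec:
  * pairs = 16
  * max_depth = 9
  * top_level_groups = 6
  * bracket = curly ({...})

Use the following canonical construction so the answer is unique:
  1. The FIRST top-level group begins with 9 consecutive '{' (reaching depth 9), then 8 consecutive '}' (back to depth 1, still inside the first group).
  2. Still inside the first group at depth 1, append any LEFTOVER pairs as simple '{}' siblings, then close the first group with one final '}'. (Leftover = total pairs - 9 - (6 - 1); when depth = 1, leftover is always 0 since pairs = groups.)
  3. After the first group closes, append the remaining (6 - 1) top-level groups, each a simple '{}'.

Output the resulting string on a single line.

Spec: pairs=16 depth=9 groups=6
Leftover pairs = 16 - 9 - (6-1) = 2
First group: deep chain of depth 9 + 2 sibling pairs
Remaining 5 groups: simple '{}' each

Answer: {{{{{{{{{}}}}}}}}{}{}}{}{}{}{}{}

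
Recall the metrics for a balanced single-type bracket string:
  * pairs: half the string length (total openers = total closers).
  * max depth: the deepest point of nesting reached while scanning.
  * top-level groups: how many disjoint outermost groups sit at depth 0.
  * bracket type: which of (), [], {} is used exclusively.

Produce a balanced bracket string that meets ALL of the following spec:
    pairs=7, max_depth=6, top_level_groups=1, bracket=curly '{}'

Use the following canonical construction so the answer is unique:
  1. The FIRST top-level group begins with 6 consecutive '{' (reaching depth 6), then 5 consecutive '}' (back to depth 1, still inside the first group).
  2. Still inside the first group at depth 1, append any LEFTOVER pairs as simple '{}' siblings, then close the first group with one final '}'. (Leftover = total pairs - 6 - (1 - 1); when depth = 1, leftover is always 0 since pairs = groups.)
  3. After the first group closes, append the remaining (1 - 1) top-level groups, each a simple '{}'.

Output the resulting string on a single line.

Answer: {{{{{{}}}}}{}}

Derivation:
Spec: pairs=7 depth=6 groups=1
Leftover pairs = 7 - 6 - (1-1) = 1
First group: deep chain of depth 6 + 1 sibling pairs
Remaining 0 groups: simple '{}' each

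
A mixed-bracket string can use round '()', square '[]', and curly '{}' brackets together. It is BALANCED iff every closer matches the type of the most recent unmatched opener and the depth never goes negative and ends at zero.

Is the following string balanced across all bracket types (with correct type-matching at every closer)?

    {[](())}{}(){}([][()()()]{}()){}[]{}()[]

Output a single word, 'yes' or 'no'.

pos 0: push '{'; stack = {
pos 1: push '['; stack = {[
pos 2: ']' matches '['; pop; stack = {
pos 3: push '('; stack = {(
pos 4: push '('; stack = {((
pos 5: ')' matches '('; pop; stack = {(
pos 6: ')' matches '('; pop; stack = {
pos 7: '}' matches '{'; pop; stack = (empty)
pos 8: push '{'; stack = {
pos 9: '}' matches '{'; pop; stack = (empty)
pos 10: push '('; stack = (
pos 11: ')' matches '('; pop; stack = (empty)
pos 12: push '{'; stack = {
pos 13: '}' matches '{'; pop; stack = (empty)
pos 14: push '('; stack = (
pos 15: push '['; stack = ([
pos 16: ']' matches '['; pop; stack = (
pos 17: push '['; stack = ([
pos 18: push '('; stack = ([(
pos 19: ')' matches '('; pop; stack = ([
pos 20: push '('; stack = ([(
pos 21: ')' matches '('; pop; stack = ([
pos 22: push '('; stack = ([(
pos 23: ')' matches '('; pop; stack = ([
pos 24: ']' matches '['; pop; stack = (
pos 25: push '{'; stack = ({
pos 26: '}' matches '{'; pop; stack = (
pos 27: push '('; stack = ((
pos 28: ')' matches '('; pop; stack = (
pos 29: ')' matches '('; pop; stack = (empty)
pos 30: push '{'; stack = {
pos 31: '}' matches '{'; pop; stack = (empty)
pos 32: push '['; stack = [
pos 33: ']' matches '['; pop; stack = (empty)
pos 34: push '{'; stack = {
pos 35: '}' matches '{'; pop; stack = (empty)
pos 36: push '('; stack = (
pos 37: ')' matches '('; pop; stack = (empty)
pos 38: push '['; stack = [
pos 39: ']' matches '['; pop; stack = (empty)
end: stack empty → VALID
Verdict: properly nested → yes

Answer: yes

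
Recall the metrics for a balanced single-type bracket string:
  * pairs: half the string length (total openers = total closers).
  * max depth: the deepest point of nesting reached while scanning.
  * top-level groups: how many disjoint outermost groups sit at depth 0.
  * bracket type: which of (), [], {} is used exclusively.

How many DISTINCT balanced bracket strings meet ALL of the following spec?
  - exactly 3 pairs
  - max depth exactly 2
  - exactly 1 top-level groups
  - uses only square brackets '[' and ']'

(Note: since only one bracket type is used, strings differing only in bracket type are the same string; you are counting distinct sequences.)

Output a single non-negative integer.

Answer: 1

Derivation:
Spec: pairs=3 depth=2 groups=1
Count(depth <= 2) = 1
Count(depth <= 1) = 0
Count(depth == 2) = 1 - 0 = 1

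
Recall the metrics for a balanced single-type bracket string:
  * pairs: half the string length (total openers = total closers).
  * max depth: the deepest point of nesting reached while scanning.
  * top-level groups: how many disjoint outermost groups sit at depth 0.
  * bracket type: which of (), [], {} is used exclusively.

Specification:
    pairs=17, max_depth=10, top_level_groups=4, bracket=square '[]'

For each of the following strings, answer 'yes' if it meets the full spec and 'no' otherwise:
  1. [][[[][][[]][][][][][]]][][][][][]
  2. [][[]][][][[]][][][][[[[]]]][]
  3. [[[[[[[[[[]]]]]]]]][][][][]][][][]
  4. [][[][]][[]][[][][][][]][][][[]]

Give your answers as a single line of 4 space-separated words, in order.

Answer: no no yes no

Derivation:
String 1 '[][[[][][[]][][][][][]]][][][][][]': depth seq [1 0 1 2 3 2 3 2 3 4 3 2 3 2 3 2 3 2 3 2 3 2 1 0 1 0 1 0 1 0 1 0 1 0]
  -> pairs=17 depth=4 groups=7 -> no
String 2 '[][[]][][][[]][][][][[[[]]]][]': depth seq [1 0 1 2 1 0 1 0 1 0 1 2 1 0 1 0 1 0 1 0 1 2 3 4 3 2 1 0 1 0]
  -> pairs=15 depth=4 groups=10 -> no
String 3 '[[[[[[[[[[]]]]]]]]][][][][]][][][]': depth seq [1 2 3 4 5 6 7 8 9 10 9 8 7 6 5 4 3 2 1 2 1 2 1 2 1 2 1 0 1 0 1 0 1 0]
  -> pairs=17 depth=10 groups=4 -> yes
String 4 '[][[][]][[]][[][][][][]][][][[]]': depth seq [1 0 1 2 1 2 1 0 1 2 1 0 1 2 1 2 1 2 1 2 1 2 1 0 1 0 1 0 1 2 1 0]
  -> pairs=16 depth=2 groups=7 -> no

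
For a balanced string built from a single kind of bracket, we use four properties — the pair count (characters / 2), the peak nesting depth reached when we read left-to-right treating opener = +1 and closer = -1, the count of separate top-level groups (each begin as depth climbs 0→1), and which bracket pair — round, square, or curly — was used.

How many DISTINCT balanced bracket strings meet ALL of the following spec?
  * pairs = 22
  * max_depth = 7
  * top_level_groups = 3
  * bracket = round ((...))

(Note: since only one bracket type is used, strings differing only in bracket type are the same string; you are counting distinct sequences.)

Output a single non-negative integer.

Answer: 4063047690

Derivation:
Spec: pairs=22 depth=7 groups=3
Count(depth <= 7) = 12470434080
Count(depth <= 6) = 8407386390
Count(depth == 7) = 12470434080 - 8407386390 = 4063047690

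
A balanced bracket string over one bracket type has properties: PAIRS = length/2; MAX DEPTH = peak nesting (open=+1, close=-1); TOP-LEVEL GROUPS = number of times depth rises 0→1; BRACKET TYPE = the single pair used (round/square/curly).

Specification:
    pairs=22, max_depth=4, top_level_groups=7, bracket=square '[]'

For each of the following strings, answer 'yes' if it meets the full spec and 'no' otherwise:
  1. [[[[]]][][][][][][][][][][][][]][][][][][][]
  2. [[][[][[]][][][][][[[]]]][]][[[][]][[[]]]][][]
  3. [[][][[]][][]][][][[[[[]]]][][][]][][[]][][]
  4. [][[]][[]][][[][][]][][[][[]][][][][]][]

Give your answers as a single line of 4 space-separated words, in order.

String 1 '[[[[]]][][][][][][][][][][][][]][][][][][][]': depth seq [1 2 3 4 3 2 1 2 1 2 1 2 1 2 1 2 1 2 1 2 1 2 1 2 1 2 1 2 1 2 1 0 1 0 1 0 1 0 1 0 1 0 1 0]
  -> pairs=22 depth=4 groups=7 -> yes
String 2 '[[][[][[]][][][][][[[]]]][]][[[][]][[[]]]][][]': depth seq [1 2 1 2 3 2 3 4 3 2 3 2 3 2 3 2 3 2 3 4 5 4 3 2 1 2 1 0 1 2 3 2 3 2 1 2 3 4 3 2 1 0 1 0 1 0]
  -> pairs=23 depth=5 groups=4 -> no
String 3 '[[][][[]][][]][][][[[[[]]]][][][]][][[]][][]': depth seq [1 2 1 2 1 2 3 2 1 2 1 2 1 0 1 0 1 0 1 2 3 4 5 4 3 2 1 2 1 2 1 2 1 0 1 0 1 2 1 0 1 0 1 0]
  -> pairs=22 depth=5 groups=8 -> no
String 4 '[][[]][[]][][[][][]][][[][[]][][][][]][]': depth seq [1 0 1 2 1 0 1 2 1 0 1 0 1 2 1 2 1 2 1 0 1 0 1 2 1 2 3 2 1 2 1 2 1 2 1 2 1 0 1 0]
  -> pairs=20 depth=3 groups=8 -> no

Answer: yes no no no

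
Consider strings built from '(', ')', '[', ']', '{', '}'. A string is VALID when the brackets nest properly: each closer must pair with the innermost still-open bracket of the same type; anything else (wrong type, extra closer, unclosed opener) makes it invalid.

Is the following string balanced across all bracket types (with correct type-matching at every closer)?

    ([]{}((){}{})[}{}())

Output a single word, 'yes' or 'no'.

Answer: no

Derivation:
pos 0: push '('; stack = (
pos 1: push '['; stack = ([
pos 2: ']' matches '['; pop; stack = (
pos 3: push '{'; stack = ({
pos 4: '}' matches '{'; pop; stack = (
pos 5: push '('; stack = ((
pos 6: push '('; stack = (((
pos 7: ')' matches '('; pop; stack = ((
pos 8: push '{'; stack = (({
pos 9: '}' matches '{'; pop; stack = ((
pos 10: push '{'; stack = (({
pos 11: '}' matches '{'; pop; stack = ((
pos 12: ')' matches '('; pop; stack = (
pos 13: push '['; stack = ([
pos 14: saw closer '}' but top of stack is '[' (expected ']') → INVALID
Verdict: type mismatch at position 14: '}' closes '[' → no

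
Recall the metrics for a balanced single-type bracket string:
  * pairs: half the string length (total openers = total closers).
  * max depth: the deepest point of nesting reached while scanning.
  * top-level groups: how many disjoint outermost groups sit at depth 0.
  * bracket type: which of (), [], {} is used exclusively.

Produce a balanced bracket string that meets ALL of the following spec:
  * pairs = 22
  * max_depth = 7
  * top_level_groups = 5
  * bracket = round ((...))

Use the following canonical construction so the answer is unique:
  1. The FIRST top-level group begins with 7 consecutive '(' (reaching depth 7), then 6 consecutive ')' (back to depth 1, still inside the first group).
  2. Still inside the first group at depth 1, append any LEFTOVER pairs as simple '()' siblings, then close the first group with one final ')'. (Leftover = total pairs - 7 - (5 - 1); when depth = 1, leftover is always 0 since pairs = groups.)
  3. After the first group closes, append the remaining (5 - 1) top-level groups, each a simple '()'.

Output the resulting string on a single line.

Spec: pairs=22 depth=7 groups=5
Leftover pairs = 22 - 7 - (5-1) = 11
First group: deep chain of depth 7 + 11 sibling pairs
Remaining 4 groups: simple '()' each

Answer: ((((((())))))()()()()()()()()()()())()()()()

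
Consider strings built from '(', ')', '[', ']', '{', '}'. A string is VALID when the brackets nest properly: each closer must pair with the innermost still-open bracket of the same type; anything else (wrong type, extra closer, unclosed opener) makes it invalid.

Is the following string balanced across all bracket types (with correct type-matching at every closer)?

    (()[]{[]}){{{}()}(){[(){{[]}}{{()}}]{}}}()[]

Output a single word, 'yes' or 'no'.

Answer: yes

Derivation:
pos 0: push '('; stack = (
pos 1: push '('; stack = ((
pos 2: ')' matches '('; pop; stack = (
pos 3: push '['; stack = ([
pos 4: ']' matches '['; pop; stack = (
pos 5: push '{'; stack = ({
pos 6: push '['; stack = ({[
pos 7: ']' matches '['; pop; stack = ({
pos 8: '}' matches '{'; pop; stack = (
pos 9: ')' matches '('; pop; stack = (empty)
pos 10: push '{'; stack = {
pos 11: push '{'; stack = {{
pos 12: push '{'; stack = {{{
pos 13: '}' matches '{'; pop; stack = {{
pos 14: push '('; stack = {{(
pos 15: ')' matches '('; pop; stack = {{
pos 16: '}' matches '{'; pop; stack = {
pos 17: push '('; stack = {(
pos 18: ')' matches '('; pop; stack = {
pos 19: push '{'; stack = {{
pos 20: push '['; stack = {{[
pos 21: push '('; stack = {{[(
pos 22: ')' matches '('; pop; stack = {{[
pos 23: push '{'; stack = {{[{
pos 24: push '{'; stack = {{[{{
pos 25: push '['; stack = {{[{{[
pos 26: ']' matches '['; pop; stack = {{[{{
pos 27: '}' matches '{'; pop; stack = {{[{
pos 28: '}' matches '{'; pop; stack = {{[
pos 29: push '{'; stack = {{[{
pos 30: push '{'; stack = {{[{{
pos 31: push '('; stack = {{[{{(
pos 32: ')' matches '('; pop; stack = {{[{{
pos 33: '}' matches '{'; pop; stack = {{[{
pos 34: '}' matches '{'; pop; stack = {{[
pos 35: ']' matches '['; pop; stack = {{
pos 36: push '{'; stack = {{{
pos 37: '}' matches '{'; pop; stack = {{
pos 38: '}' matches '{'; pop; stack = {
pos 39: '}' matches '{'; pop; stack = (empty)
pos 40: push '('; stack = (
pos 41: ')' matches '('; pop; stack = (empty)
pos 42: push '['; stack = [
pos 43: ']' matches '['; pop; stack = (empty)
end: stack empty → VALID
Verdict: properly nested → yes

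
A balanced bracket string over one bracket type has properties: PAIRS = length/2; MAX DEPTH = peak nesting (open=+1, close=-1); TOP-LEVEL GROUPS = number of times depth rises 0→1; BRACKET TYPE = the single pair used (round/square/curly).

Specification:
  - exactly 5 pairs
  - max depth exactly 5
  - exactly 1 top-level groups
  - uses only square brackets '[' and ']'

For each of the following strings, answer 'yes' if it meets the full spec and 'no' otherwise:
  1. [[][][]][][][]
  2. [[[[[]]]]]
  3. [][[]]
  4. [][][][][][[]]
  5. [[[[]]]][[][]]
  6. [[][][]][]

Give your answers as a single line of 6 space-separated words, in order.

String 1 '[[][][]][][][]': depth seq [1 2 1 2 1 2 1 0 1 0 1 0 1 0]
  -> pairs=7 depth=2 groups=4 -> no
String 2 '[[[[[]]]]]': depth seq [1 2 3 4 5 4 3 2 1 0]
  -> pairs=5 depth=5 groups=1 -> yes
String 3 '[][[]]': depth seq [1 0 1 2 1 0]
  -> pairs=3 depth=2 groups=2 -> no
String 4 '[][][][][][[]]': depth seq [1 0 1 0 1 0 1 0 1 0 1 2 1 0]
  -> pairs=7 depth=2 groups=6 -> no
String 5 '[[[[]]]][[][]]': depth seq [1 2 3 4 3 2 1 0 1 2 1 2 1 0]
  -> pairs=7 depth=4 groups=2 -> no
String 6 '[[][][]][]': depth seq [1 2 1 2 1 2 1 0 1 0]
  -> pairs=5 depth=2 groups=2 -> no

Answer: no yes no no no no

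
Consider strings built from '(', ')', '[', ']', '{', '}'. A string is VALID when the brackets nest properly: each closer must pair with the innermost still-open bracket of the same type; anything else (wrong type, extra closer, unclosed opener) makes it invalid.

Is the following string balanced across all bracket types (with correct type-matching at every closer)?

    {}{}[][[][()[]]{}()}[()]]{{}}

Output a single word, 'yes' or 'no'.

Answer: no

Derivation:
pos 0: push '{'; stack = {
pos 1: '}' matches '{'; pop; stack = (empty)
pos 2: push '{'; stack = {
pos 3: '}' matches '{'; pop; stack = (empty)
pos 4: push '['; stack = [
pos 5: ']' matches '['; pop; stack = (empty)
pos 6: push '['; stack = [
pos 7: push '['; stack = [[
pos 8: ']' matches '['; pop; stack = [
pos 9: push '['; stack = [[
pos 10: push '('; stack = [[(
pos 11: ')' matches '('; pop; stack = [[
pos 12: push '['; stack = [[[
pos 13: ']' matches '['; pop; stack = [[
pos 14: ']' matches '['; pop; stack = [
pos 15: push '{'; stack = [{
pos 16: '}' matches '{'; pop; stack = [
pos 17: push '('; stack = [(
pos 18: ')' matches '('; pop; stack = [
pos 19: saw closer '}' but top of stack is '[' (expected ']') → INVALID
Verdict: type mismatch at position 19: '}' closes '[' → no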